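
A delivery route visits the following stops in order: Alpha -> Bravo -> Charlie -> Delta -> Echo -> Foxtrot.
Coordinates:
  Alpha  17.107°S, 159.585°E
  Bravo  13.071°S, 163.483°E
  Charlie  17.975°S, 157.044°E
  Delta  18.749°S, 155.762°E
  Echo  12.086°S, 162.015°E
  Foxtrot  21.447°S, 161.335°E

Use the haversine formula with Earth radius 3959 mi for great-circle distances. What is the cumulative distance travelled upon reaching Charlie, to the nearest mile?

Leg distances:
Alpha→Bravo: 381.3 mi  (cumulative 381.3 mi)
Bravo→Charlie: 546.3 mi  (cumulative 927.6 mi)
Cumulative distance at Charlie ≈ 928 mi.

928 mi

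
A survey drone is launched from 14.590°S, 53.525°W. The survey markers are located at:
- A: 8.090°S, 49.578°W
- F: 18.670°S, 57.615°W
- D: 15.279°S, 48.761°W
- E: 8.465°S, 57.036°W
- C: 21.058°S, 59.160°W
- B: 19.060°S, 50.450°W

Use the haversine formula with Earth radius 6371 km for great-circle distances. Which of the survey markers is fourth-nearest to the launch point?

Distance to each, sorted:
D: 517.5 km
B: 595.1 km
F: 629.0 km
E: 781.0 km
A: 841.0 km
C: 934.1 km
The fourth-nearest is E at 781.0 km.

E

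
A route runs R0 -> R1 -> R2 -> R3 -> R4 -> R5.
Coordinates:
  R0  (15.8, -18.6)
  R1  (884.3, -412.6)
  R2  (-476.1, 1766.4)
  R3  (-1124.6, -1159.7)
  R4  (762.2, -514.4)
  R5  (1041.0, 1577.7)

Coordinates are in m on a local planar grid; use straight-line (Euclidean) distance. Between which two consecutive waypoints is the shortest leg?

Leg distances:
R0→R1: 953.7 m
R1→R2: 2568.8 m
R2→R3: 2997.1 m
R3→R4: 1994.1 m
R4→R5: 2110.6 m
The shortest leg is R0–R1 at 953.7 m.

R0–R1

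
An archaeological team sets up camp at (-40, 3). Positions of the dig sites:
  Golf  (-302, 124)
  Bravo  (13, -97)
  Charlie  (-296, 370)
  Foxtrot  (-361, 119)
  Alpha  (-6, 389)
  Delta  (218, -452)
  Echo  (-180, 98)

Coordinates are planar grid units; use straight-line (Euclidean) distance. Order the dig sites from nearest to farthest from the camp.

Computing each straight-line distance from (-40, 3):
Bravo (13, -97): 113.2
Echo (-180, 98): 169.2
Golf (-302, 124): 288.6
Foxtrot (-361, 119): 341.3
Alpha (-6, 389): 387.5
Charlie (-296, 370): 447.5
Delta (218, -452): 523.1

Bravo, Echo, Golf, Foxtrot, Alpha, Charlie, Delta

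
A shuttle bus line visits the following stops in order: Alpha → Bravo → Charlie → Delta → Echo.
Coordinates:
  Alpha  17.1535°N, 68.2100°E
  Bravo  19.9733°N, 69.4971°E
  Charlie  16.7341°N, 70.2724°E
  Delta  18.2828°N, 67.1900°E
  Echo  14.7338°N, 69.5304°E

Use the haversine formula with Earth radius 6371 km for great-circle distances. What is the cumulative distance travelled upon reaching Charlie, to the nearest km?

Leg distances:
Alpha→Bravo: 341.6 km  (cumulative 341.6 km)
Bravo→Charlie: 369.4 km  (cumulative 711.0 km)
Cumulative distance at Charlie ≈ 711 km.

711 km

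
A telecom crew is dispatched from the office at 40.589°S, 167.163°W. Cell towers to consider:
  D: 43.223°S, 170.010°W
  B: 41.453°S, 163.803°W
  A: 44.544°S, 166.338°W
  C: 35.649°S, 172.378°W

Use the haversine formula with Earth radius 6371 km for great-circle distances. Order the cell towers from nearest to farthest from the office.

Distances from the office:
B 41.453°S, 163.803°W: 297.8 km
D 43.223°S, 170.010°W: 375.8 km
A 44.544°S, 166.338°W: 444.9 km
C 35.649°S, 172.378°W: 713.8 km

B, D, A, C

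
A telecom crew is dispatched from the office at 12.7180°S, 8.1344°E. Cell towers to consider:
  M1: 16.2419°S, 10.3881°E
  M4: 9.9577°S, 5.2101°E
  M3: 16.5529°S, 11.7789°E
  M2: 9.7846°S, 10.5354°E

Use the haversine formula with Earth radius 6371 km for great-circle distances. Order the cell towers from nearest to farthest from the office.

Computing each great-circle distance from 12.7180°S, 8.1344°E:
M2 9.7846°S, 10.5354°E: 418.3 km
M4 9.9577°S, 5.2101°E: 442.5 km
M1 16.2419°S, 10.3881°E: 460.9 km
M3 16.5529°S, 11.7789°E: 579.2 km

M2, M4, M1, M3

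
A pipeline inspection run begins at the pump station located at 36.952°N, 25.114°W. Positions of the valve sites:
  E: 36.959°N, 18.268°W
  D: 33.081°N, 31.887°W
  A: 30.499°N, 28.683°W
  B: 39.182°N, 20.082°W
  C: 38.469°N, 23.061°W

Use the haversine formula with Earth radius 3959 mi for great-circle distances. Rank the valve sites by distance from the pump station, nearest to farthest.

Distances from the pump station:
C 38.469°N, 23.061°W: 153.6 mi
B 39.182°N, 20.082°W: 314.1 mi
E 36.959°N, 18.268°W: 377.9 mi
D 33.081°N, 31.887°W: 467.2 mi
A 30.499°N, 28.683°W: 490.7 mi

C, B, E, D, A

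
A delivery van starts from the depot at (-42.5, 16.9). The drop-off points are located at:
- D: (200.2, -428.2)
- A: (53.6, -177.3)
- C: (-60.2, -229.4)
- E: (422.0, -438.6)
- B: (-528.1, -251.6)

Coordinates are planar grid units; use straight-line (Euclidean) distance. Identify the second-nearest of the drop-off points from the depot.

Distance to each, sorted:
A: 216.7
C: 246.9
D: 507.0
B: 554.9
E: 650.6
The second-nearest is C at 246.9.

C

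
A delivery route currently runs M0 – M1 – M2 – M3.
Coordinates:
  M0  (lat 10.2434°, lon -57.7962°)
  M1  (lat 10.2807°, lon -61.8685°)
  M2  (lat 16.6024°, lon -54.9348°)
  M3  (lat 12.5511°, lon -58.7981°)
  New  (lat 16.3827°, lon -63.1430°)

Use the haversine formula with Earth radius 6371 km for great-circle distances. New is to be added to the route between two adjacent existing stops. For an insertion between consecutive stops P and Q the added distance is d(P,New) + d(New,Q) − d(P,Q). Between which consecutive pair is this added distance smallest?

between M1 and M2

Added distance for inserting New between each consecutive pair:
M0–M1: 1141.4 km
M1–M2: 540.3 km
M2–M3: 895.2 km
Smallest added distance is 540.3 km, inserting between M1 and M2.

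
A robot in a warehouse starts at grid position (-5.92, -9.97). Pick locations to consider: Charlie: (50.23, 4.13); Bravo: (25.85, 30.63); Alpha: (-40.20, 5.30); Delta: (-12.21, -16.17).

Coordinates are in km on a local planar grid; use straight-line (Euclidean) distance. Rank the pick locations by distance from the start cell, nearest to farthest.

Distances from the start cell:
Delta (-12.21, -16.17): 8.8 km
Alpha (-40.20, 5.30): 37.5 km
Bravo (25.85, 30.63): 51.6 km
Charlie (50.23, 4.13): 57.9 km

Delta, Alpha, Bravo, Charlie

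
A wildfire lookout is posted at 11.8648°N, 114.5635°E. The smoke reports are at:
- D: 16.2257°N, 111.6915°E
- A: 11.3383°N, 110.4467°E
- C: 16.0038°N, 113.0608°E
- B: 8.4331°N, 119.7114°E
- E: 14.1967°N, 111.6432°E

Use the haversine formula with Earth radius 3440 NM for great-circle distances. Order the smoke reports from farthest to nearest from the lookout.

B, D, C, A, E

Distances from the lookout:
B 8.4331°N, 119.7114°E: 367.4 NM
D 16.2257°N, 111.6915°E: 310.7 NM
C 16.0038°N, 113.0608°E: 263.5 NM
A 11.3383°N, 110.4467°E: 244.2 NM
E 14.1967°N, 111.6432°E: 220.9 NM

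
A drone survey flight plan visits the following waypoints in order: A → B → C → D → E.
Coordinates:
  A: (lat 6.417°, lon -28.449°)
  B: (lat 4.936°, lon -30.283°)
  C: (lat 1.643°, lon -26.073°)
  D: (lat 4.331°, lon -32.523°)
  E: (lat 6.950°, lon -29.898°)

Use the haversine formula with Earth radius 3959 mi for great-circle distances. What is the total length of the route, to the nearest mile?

1269 mi

Leg distances:
A→B: 162.4 mi  (cumulative 162.4 mi)
B→C: 368.9 mi  (cumulative 531.3 mi)
C→D: 482.2 mi  (cumulative 1013.5 mi)
D→E: 255.6 mi  (cumulative 1269.1 mi)
Total route length ≈ 1269 mi.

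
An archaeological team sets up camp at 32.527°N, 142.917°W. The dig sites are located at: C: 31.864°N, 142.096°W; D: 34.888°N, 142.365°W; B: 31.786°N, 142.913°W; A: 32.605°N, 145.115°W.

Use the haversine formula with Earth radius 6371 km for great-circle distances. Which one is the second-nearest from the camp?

Distance to each, sorted:
B: 82.4 km
C: 106.8 km
A: 206.2 km
D: 267.4 km
The second-nearest is C at 106.8 km.

C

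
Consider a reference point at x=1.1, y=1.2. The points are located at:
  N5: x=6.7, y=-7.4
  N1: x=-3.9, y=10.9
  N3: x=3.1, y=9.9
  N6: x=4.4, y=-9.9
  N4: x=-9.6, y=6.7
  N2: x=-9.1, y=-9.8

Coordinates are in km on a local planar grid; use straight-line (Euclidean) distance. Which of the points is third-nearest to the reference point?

N1

Distance to each, sorted:
N3: 8.9 km
N5: 10.3 km
N1: 10.9 km
N6: 11.6 km
N4: 12.0 km
N2: 15.0 km
The third-nearest is N1 at 10.9 km.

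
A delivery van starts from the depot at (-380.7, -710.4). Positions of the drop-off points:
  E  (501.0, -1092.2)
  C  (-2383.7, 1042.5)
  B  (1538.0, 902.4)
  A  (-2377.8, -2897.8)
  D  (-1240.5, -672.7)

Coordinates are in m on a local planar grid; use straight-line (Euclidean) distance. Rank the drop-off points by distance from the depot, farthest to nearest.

A, C, B, E, D

Distances from the depot:
A (-2377.8, -2897.8): 2961.9 m
C (-2383.7, 1042.5): 2661.7 m
B (1538.0, 902.4): 2506.5 m
E (501.0, -1092.2): 960.8 m
D (-1240.5, -672.7): 860.6 m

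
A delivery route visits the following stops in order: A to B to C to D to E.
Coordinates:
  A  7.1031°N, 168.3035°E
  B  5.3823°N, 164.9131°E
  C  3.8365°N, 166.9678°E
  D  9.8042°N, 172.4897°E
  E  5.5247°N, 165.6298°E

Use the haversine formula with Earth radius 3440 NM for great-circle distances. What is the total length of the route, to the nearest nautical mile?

Leg distances:
A→B: 227.2 NM  (cumulative 227.2 NM)
B→C: 154.1 NM  (cumulative 381.2 NM)
C→D: 486.5 NM  (cumulative 867.7 NM)
D→E: 482.2 NM  (cumulative 1349.9 NM)
Total route length ≈ 1350 NM.

1350 NM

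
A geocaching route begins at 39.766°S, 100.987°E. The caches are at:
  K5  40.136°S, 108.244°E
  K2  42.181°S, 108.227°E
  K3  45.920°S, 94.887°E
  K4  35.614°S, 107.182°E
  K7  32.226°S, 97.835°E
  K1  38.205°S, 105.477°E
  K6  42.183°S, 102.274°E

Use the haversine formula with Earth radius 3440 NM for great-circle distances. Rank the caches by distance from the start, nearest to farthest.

K6, K1, K5, K2, K4, K3, K7

Distances from the start:
K6 42.183°S, 102.274°E: 156.4 NM
K1 38.205°S, 105.477°E: 229.5 NM
K5 40.136°S, 108.244°E: 334.7 NM
K2 42.181°S, 108.227°E: 358.6 NM
K4 35.614°S, 107.182°E: 385.5 NM
K3 45.920°S, 94.887°E: 456.5 NM
K7 32.226°S, 97.835°E: 477.8 NM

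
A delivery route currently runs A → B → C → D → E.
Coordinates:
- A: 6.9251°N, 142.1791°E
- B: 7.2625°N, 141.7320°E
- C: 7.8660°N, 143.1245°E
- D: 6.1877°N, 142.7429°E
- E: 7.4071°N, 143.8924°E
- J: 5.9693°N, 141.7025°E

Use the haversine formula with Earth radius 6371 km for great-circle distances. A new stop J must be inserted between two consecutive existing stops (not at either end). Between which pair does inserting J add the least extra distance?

between C and D

Added distance for inserting J between each consecutive pair:
A–B: 200.5 km
B–C: 239.2 km
C–D: 189.2 km
D–E: 221.8 km
Smallest added distance is 189.2 km, inserting between C and D.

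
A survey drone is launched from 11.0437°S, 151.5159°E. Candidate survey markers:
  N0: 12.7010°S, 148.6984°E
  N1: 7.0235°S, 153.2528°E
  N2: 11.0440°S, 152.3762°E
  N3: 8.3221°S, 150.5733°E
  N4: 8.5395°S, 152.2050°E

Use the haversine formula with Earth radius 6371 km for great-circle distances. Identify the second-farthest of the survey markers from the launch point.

Distance to each, sorted:
N1: 486.0 km
N0: 357.7 km
N3: 319.8 km
N4: 288.5 km
N2: 93.9 km
The second-farthest is N0 at 357.7 km.

N0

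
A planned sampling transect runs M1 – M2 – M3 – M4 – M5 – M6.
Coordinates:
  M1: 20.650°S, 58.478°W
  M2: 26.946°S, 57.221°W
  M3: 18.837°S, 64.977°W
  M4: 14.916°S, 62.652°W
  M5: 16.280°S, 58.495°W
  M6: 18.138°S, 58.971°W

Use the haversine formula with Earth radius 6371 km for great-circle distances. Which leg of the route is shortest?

M5–M6

Leg distances:
M1→M2: 711.6 km
M2→M3: 1201.0 km
M3→M4: 501.3 km
M4→M5: 470.3 km
M5→M6: 212.7 km
The shortest leg is M5–M6 at 212.7 km.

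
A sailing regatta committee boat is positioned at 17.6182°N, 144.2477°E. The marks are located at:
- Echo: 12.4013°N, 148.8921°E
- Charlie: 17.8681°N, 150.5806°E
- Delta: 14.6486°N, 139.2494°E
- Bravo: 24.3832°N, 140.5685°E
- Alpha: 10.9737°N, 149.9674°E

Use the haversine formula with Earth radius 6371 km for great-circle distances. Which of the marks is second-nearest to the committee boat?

Charlie

Distance to each, sorted:
Delta: 627.7 km
Charlie: 671.2 km
Echo: 764.9 km
Bravo: 843.5 km
Alpha: 961.9 km
The second-nearest is Charlie at 671.2 km.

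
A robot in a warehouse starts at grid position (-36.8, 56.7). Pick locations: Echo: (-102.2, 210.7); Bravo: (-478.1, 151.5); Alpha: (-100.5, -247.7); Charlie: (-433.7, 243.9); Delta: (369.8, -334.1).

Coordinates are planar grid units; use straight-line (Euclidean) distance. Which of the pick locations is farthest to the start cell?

Delta

Distances from the start cell ((-36.8, 56.7)):
Delta: 564.0
Bravo: 451.4
Charlie: 438.8
Alpha: 311.0
Echo: 167.3
The farthest is Delta at 564.0.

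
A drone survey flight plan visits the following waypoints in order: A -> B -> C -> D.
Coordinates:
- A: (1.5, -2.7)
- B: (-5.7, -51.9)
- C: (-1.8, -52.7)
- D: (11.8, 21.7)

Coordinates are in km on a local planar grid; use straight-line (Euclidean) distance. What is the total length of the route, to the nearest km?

129 km

Leg distances:
A→B: 49.7 km  (cumulative 49.7 km)
B→C: 4.0 km  (cumulative 53.7 km)
C→D: 75.6 km  (cumulative 129.3 km)
Total route length ≈ 129 km.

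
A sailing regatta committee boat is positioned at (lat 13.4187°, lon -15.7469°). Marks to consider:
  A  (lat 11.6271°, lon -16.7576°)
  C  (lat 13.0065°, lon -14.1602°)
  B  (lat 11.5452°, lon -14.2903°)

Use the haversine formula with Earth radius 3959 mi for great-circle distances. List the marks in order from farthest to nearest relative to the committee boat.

B, A, C

Distance from the committee boat at (lat 13.4187°, lon -15.7469°) to each:
B (lat 11.5452°, lon -14.2903°): 162.5 mi
A (lat 11.6271°, lon -16.7576°): 141.3 mi
C (lat 13.0065°, lon -14.1602°): 110.5 mi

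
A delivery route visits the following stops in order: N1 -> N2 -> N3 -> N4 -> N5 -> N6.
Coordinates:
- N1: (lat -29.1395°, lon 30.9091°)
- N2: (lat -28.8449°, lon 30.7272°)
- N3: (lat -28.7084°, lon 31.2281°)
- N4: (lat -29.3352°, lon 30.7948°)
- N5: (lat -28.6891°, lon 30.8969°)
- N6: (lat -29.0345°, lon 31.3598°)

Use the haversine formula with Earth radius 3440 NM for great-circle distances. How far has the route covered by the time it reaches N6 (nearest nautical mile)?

Leg distances:
N1→N2: 20.1 NM  (cumulative 20.1 NM)
N2→N3: 27.6 NM  (cumulative 47.7 NM)
N3→N4: 44.0 NM  (cumulative 91.7 NM)
N4→N5: 39.2 NM  (cumulative 130.8 NM)
N5→N6: 32.0 NM  (cumulative 162.8 NM)
Cumulative distance at N6 ≈ 163 NM.

163 NM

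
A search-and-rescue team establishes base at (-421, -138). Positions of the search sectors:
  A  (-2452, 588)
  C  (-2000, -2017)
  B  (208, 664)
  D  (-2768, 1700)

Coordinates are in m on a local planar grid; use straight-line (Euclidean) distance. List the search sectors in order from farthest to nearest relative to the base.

D, C, A, B

Distance from the base at (-421, -138) to each:
D (-2768, 1700): 2981.0 m
C (-2000, -2017): 2454.4 m
A (-2452, 588): 2156.9 m
B (208, 664): 1019.2 m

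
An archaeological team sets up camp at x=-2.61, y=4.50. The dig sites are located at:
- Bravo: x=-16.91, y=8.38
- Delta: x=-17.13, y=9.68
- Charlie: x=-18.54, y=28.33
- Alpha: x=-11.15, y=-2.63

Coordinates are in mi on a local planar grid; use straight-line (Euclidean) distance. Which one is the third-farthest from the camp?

Distance to each, sorted:
Charlie: 28.7 mi
Delta: 15.4 mi
Bravo: 14.8 mi
Alpha: 11.1 mi
The third-farthest is Bravo at 14.8 mi.

Bravo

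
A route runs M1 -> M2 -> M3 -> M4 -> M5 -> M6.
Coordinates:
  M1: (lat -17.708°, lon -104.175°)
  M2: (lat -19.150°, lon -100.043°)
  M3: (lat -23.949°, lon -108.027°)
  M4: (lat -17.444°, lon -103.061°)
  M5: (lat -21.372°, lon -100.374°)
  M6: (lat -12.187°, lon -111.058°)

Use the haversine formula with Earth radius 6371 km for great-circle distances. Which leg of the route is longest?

Leg distances:
M1→M2: 464.4 km
M2→M3: 982.8 km
M3→M4: 888.6 km
M4→M5: 519.7 km
M5→M6: 1527.4 km
The longest leg is M5–M6 at 1527.4 km.

M5–M6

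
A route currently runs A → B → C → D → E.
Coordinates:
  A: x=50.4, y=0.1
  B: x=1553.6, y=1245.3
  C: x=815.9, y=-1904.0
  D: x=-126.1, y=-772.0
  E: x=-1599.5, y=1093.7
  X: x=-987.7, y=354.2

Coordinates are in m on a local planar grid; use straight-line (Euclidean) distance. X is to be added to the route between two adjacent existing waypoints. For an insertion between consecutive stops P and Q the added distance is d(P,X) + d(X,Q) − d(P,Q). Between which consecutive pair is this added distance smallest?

Added distance for inserting X between each consecutive pair:
A–B: 1837.9 m
B–C: 2348.5 m
C–D: 2835.4 m
D–E: 0.4 m
Smallest added distance is 0.4 m, inserting between D and E.

between D and E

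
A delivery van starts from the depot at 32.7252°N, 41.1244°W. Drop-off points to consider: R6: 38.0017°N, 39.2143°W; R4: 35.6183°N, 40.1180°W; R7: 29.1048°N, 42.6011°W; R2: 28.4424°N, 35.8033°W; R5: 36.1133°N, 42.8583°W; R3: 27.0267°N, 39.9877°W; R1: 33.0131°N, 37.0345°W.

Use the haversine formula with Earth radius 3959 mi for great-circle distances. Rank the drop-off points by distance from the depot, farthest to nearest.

Distances from the depot:
R2 28.4424°N, 35.8033°W: 433.2 mi
R3 27.0267°N, 39.9877°W: 399.6 mi
R6 38.0017°N, 39.2143°W: 380.1 mi
R7 29.1048°N, 42.6011°W: 265.0 mi
R5 36.1133°N, 42.8583°W: 254.1 mi
R1 33.0131°N, 37.0345°W: 238.2 mi
R4 35.6183°N, 40.1180°W: 208.0 mi

R2, R3, R6, R7, R5, R1, R4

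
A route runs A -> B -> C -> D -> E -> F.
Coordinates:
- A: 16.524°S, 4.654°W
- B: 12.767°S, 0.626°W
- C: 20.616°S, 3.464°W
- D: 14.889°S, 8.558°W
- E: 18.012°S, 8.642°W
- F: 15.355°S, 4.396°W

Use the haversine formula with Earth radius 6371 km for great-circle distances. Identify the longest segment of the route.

Leg distances:
A→B: 601.8 km
B→C: 923.5 km
C→D: 834.4 km
D→E: 347.4 km
E→F: 540.2 km
The longest leg is B–C at 923.5 km.

B–C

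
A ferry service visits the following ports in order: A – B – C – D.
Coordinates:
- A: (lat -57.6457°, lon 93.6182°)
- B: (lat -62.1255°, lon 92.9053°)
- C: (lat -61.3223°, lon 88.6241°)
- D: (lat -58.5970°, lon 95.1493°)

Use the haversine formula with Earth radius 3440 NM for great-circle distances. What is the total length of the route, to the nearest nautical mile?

Leg distances:
A→B: 269.8 NM  (cumulative 269.8 NM)
B→C: 130.9 NM  (cumulative 400.8 NM)
C→D: 255.2 NM  (cumulative 656.0 NM)
Total route length ≈ 656 NM.

656 NM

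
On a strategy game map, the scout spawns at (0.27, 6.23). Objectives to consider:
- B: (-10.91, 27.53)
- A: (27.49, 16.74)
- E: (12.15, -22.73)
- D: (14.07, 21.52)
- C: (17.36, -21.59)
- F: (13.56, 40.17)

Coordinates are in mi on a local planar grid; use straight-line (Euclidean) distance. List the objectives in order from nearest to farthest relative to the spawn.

Distances from the spawn:
D (14.07, 21.52): 20.6 mi
B (-10.91, 27.53): 24.1 mi
A (27.49, 16.74): 29.2 mi
E (12.15, -22.73): 31.3 mi
C (17.36, -21.59): 32.6 mi
F (13.56, 40.17): 36.4 mi

D, B, A, E, C, F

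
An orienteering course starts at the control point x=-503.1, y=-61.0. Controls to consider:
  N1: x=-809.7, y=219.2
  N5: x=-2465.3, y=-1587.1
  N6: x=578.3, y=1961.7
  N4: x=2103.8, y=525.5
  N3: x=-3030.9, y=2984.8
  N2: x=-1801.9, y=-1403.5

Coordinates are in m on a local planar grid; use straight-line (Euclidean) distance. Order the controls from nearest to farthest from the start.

N1, N2, N6, N5, N4, N3

Distance from the start at x=-503.1, y=-61.0 to each:
N1 x=-809.7, y=219.2: 415.3 m
N2 x=-1801.9, y=-1403.5: 1867.9 m
N6 x=578.3, y=1961.7: 2293.6 m
N5 x=-2465.3, y=-1587.1: 2485.8 m
N4 x=2103.8, y=525.5: 2672.1 m
N3 x=-3030.9, y=2984.8: 3958.1 m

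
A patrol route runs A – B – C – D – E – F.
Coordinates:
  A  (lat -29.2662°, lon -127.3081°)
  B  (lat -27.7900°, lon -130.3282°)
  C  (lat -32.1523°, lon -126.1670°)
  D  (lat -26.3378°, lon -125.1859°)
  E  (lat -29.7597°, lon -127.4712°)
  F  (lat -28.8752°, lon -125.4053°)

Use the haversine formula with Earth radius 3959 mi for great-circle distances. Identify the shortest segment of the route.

E–F

Leg distances:
A→B: 209.8 mi
B→C: 390.9 mi
C→D: 406.1 mi
D→E: 274.4 mi
E→F: 138.7 mi
The shortest leg is E–F at 138.7 mi.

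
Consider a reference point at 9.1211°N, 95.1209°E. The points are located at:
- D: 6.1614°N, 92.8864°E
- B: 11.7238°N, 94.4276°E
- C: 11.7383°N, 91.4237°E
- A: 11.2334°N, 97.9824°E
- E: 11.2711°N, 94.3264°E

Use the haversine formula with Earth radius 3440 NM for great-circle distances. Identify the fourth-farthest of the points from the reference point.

Distances from the reference point (9.1211°N, 95.1209°E):
C: 269.0 NM
D: 221.9 NM
A: 211.4 NM
B: 161.5 NM
E: 137.4 NM
The fourth-farthest is B at 161.5 NM.

B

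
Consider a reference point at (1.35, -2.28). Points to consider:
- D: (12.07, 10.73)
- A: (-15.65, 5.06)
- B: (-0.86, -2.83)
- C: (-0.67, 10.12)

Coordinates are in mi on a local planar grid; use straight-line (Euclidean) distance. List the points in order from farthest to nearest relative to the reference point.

Distances from the reference point:
A (-15.65, 5.06): 18.5 mi
D (12.07, 10.73): 16.9 mi
C (-0.67, 10.12): 12.6 mi
B (-0.86, -2.83): 2.3 mi

A, D, C, B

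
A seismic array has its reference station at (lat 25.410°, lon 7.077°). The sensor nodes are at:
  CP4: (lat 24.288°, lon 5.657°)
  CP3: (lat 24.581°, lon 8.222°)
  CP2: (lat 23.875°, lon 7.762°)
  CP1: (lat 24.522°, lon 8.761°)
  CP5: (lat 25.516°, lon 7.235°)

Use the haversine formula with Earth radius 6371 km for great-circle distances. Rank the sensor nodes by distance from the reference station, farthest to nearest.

CP1, CP4, CP2, CP3, CP5

Distances from the reference station:
CP1 (lat 24.522°, lon 8.761°): 196.4 km
CP4 (lat 24.288°, lon 5.657°): 190.0 km
CP2 (lat 23.875°, lon 7.762°): 184.2 km
CP3 (lat 24.581°, lon 8.222°): 147.7 km
CP5 (lat 25.516°, lon 7.235°): 19.8 km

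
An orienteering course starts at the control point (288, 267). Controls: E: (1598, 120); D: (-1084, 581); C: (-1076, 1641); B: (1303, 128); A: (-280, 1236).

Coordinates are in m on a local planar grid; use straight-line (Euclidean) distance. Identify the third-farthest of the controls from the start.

E

Distance to each, sorted:
C: 1936.1 m
D: 1407.5 m
E: 1318.2 m
A: 1123.2 m
B: 1024.5 m
The third-farthest is E at 1318.2 m.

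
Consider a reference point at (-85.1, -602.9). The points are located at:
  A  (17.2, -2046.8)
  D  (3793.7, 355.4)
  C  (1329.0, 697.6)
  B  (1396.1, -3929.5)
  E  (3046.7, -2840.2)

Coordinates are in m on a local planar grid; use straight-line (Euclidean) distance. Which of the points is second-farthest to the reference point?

Distance to each, sorted:
D: 3995.4 m
E: 3848.9 m
B: 3641.5 m
C: 1921.2 m
A: 1447.5 m
The second-farthest is E at 3848.9 m.

E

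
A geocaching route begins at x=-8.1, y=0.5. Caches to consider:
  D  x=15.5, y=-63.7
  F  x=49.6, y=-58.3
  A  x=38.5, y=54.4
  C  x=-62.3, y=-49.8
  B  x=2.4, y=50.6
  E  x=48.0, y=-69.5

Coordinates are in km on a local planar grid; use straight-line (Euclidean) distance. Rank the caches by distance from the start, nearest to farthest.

Distance from the start at x=-8.1, y=0.5 to each:
B x=2.4, y=50.6: 51.2 km
D x=15.5, y=-63.7: 68.4 km
A x=38.5, y=54.4: 71.3 km
C x=-62.3, y=-49.8: 73.9 km
F x=49.6, y=-58.3: 82.4 km
E x=48.0, y=-69.5: 89.7 km

B, D, A, C, F, E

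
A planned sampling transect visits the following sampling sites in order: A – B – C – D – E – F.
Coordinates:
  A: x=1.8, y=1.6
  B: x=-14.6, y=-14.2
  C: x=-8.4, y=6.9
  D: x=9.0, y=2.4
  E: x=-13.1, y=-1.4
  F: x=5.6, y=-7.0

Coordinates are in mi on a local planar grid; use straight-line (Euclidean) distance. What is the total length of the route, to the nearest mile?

Leg distances:
A→B: 22.8 mi  (cumulative 22.8 mi)
B→C: 22.0 mi  (cumulative 44.8 mi)
C→D: 18.0 mi  (cumulative 62.7 mi)
D→E: 22.4 mi  (cumulative 85.2 mi)
E→F: 19.5 mi  (cumulative 104.7 mi)
Total route length ≈ 105 mi.

105 mi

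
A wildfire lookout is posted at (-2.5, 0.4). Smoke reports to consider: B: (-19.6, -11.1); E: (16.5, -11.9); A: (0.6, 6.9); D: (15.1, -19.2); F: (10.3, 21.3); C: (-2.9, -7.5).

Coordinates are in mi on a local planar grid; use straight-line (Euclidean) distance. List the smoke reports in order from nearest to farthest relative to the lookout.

A, C, B, E, F, D

Distance from the lookout at (-2.5, 0.4) to each:
A (0.6, 6.9): 7.2 mi
C (-2.9, -7.5): 7.9 mi
B (-19.6, -11.1): 20.6 mi
E (16.5, -11.9): 22.6 mi
F (10.3, 21.3): 24.5 mi
D (15.1, -19.2): 26.3 mi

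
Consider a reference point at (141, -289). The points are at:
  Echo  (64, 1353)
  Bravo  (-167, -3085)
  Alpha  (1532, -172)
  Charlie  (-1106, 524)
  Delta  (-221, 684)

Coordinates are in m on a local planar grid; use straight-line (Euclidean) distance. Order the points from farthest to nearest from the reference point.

Distances from the reference point:
Bravo (-167, -3085): 2812.9 m
Echo (64, 1353): 1643.8 m
Charlie (-1106, 524): 1488.6 m
Alpha (1532, -172): 1395.9 m
Delta (-221, 684): 1038.2 m

Bravo, Echo, Charlie, Alpha, Delta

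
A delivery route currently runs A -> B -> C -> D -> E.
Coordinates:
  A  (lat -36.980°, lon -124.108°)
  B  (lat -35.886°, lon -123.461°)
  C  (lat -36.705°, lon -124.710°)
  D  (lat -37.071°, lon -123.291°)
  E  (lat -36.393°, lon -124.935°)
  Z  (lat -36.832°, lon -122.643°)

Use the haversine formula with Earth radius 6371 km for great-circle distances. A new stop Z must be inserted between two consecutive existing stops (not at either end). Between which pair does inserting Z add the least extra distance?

Added distance for inserting Z between each consecutive pair:
A–B: 124.8 km
B–C: 168.5 km
C–D: 115.5 km
D–E: 109.0 km
Smallest added distance is 109.0 km, inserting between D and E.

between D and E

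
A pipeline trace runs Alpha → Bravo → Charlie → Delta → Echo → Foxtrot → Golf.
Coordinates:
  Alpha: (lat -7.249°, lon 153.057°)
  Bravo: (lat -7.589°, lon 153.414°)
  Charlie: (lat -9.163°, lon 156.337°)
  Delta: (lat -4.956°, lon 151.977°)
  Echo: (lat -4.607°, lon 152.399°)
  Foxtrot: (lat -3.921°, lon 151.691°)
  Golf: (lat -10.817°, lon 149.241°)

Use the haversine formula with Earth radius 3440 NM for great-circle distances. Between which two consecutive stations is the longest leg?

Leg distances:
Alpha→Bravo: 29.5 NM
Bravo→Charlie: 197.7 NM
Charlie→Delta: 362.3 NM
Delta→Echo: 32.8 NM
Echo→Foxtrot: 59.1 NM
Foxtrot→Golf: 438.9 NM
The longest leg is Foxtrot–Golf at 438.9 NM.

Foxtrot–Golf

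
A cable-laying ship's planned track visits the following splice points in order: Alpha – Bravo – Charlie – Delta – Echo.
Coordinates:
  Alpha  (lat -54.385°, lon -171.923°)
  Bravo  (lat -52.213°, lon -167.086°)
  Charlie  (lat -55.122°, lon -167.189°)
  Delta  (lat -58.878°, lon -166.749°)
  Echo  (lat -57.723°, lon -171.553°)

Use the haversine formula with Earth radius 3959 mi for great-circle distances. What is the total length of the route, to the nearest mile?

903 mi

Leg distances:
Alpha→Bravo: 249.8 mi  (cumulative 249.8 mi)
Bravo→Charlie: 201.0 mi  (cumulative 450.8 mi)
Charlie→Delta: 260.1 mi  (cumulative 710.9 mi)
Delta→Echo: 191.8 mi  (cumulative 902.6 mi)
Total route length ≈ 903 mi.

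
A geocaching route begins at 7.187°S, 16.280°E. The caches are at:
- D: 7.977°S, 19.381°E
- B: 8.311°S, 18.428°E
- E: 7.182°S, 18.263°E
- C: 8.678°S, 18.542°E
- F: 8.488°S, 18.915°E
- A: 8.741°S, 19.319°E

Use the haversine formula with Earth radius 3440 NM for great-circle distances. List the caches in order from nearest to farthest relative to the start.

Distance from the start at 7.187°S, 16.280°E to each:
E 7.182°S, 18.263°E: 118.1 NM
B 8.311°S, 18.428°E: 144.5 NM
C 8.678°S, 18.542°E: 161.6 NM
F 8.488°S, 18.915°E: 175.1 NM
D 7.977°S, 19.381°E: 190.5 NM
A 8.741°S, 19.319°E: 203.4 NM

E, B, C, F, D, A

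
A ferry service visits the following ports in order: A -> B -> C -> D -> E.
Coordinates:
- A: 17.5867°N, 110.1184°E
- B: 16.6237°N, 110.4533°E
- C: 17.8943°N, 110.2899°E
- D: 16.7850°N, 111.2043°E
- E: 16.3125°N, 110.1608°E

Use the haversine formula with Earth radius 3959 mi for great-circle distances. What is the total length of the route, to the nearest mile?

Leg distances:
A→B: 70.1 mi  (cumulative 70.1 mi)
B→C: 88.5 mi  (cumulative 158.6 mi)
C→D: 97.5 mi  (cumulative 256.1 mi)
D→E: 76.4 mi  (cumulative 332.5 mi)
Total route length ≈ 333 mi.

333 mi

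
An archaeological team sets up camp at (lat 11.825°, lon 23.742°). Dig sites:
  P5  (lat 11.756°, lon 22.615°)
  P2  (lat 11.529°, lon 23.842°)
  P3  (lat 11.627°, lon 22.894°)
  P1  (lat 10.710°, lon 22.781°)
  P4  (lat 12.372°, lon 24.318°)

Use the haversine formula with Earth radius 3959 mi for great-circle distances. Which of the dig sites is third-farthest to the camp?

Distance to each, sorted:
P1: 100.9 mi
P5: 76.4 mi
P3: 59.0 mi
P4: 54.2 mi
P2: 21.5 mi
The third-farthest is P3 at 59.0 mi.

P3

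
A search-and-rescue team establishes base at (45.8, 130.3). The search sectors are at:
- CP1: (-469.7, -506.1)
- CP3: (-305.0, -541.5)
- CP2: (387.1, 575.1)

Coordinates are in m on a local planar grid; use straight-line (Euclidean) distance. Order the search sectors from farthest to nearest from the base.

CP1, CP3, CP2

Computing each straight-line distance from (45.8, 130.3):
CP1 (-469.7, -506.1): 819.0 m
CP3 (-305.0, -541.5): 757.9 m
CP2 (387.1, 575.1): 560.7 m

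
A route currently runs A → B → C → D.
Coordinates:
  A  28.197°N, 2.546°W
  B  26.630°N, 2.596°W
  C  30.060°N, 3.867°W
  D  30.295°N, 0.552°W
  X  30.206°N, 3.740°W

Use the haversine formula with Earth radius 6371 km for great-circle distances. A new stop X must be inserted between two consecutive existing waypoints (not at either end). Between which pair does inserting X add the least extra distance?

between C and D

Added distance for inserting X between each consecutive pair:
A–B: 490.4 km
B–C: 32.2 km
C–D: 7.0 km
Smallest added distance is 7.0 km, inserting between C and D.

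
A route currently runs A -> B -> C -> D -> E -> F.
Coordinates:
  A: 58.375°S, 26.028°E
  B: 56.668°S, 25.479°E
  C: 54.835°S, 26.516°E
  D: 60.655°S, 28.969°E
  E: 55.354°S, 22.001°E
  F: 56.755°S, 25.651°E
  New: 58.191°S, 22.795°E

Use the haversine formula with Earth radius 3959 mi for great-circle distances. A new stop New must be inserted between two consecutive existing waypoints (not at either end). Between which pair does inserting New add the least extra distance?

between D and E

Added distance for inserting New between each consecutive pair:
A–B: 143.5 mi
B–C: 283.9 mi
C–D: 135.3 mi
D–E: 28.1 mi
E–F: 172.7 mi
Smallest added distance is 28.1 mi, inserting between D and E.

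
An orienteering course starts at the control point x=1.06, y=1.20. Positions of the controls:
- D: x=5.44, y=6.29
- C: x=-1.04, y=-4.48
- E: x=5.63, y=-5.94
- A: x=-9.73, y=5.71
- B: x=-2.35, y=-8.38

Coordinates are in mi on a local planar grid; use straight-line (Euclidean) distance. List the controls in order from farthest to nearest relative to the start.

A, B, E, D, C

Computing each straight-line distance from x=1.06, y=1.20:
A x=-9.73, y=5.71: 11.7 mi
B x=-2.35, y=-8.38: 10.2 mi
E x=5.63, y=-5.94: 8.5 mi
D x=5.44, y=6.29: 6.7 mi
C x=-1.04, y=-4.48: 6.1 mi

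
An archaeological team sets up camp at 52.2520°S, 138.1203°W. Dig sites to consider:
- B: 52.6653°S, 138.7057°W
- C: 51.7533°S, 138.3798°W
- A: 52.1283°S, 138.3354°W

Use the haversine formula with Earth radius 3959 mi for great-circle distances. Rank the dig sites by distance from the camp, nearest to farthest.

Distance from the camp at 52.2520°S, 138.1203°W to each:
A 52.1283°S, 138.3354°W: 12.5 mi
C 51.7533°S, 138.3798°W: 36.2 mi
B 52.6653°S, 138.7057°W: 37.7 mi

A, C, B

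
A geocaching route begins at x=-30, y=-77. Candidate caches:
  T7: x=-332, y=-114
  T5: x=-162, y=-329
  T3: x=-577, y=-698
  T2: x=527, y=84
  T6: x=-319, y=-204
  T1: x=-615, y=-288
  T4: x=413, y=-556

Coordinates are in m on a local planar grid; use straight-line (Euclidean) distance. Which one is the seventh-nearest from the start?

Distances from the start (x=-30, y=-77):
T5: 284.5 m
T7: 304.3 m
T6: 315.7 m
T2: 579.8 m
T1: 621.9 m
T4: 652.4 m
T3: 827.6 m
The seventh-nearest is T3 at 827.6 m.

T3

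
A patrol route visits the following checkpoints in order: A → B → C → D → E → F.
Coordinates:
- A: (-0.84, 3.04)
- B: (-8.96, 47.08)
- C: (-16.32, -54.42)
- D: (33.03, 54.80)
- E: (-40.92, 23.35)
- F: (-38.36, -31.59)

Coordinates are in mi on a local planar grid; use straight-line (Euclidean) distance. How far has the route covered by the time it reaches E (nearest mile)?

Leg distances:
A→B: 44.8 mi  (cumulative 44.8 mi)
B→C: 101.8 mi  (cumulative 146.5 mi)
C→D: 119.9 mi  (cumulative 266.4 mi)
D→E: 80.4 mi  (cumulative 346.8 mi)
Cumulative distance at E ≈ 347 mi.

347 mi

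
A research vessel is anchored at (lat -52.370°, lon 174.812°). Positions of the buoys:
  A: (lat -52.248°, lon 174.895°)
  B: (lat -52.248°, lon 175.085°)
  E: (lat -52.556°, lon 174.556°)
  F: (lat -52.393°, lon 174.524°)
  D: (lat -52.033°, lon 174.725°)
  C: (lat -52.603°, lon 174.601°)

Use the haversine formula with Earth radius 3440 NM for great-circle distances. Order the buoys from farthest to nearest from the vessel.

Distances from the vessel:
D (lat -52.033°, lon 174.725°): 20.5 NM
C (lat -52.603°, lon 174.601°): 16.0 NM
E (lat -52.556°, lon 174.556°): 14.6 NM
B (lat -52.248°, lon 175.085°): 12.4 NM
F (lat -52.393°, lon 174.524°): 10.6 NM
A (lat -52.248°, lon 174.895°): 7.9 NM

D, C, E, B, F, A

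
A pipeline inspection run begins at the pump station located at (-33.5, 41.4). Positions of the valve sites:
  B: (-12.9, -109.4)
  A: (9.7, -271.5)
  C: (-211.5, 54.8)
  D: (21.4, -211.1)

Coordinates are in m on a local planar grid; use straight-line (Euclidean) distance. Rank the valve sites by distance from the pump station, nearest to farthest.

Computing each straight-line distance from (-33.5, 41.4):
B (-12.9, -109.4): 152.2 m
C (-211.5, 54.8): 178.5 m
D (21.4, -211.1): 258.4 m
A (9.7, -271.5): 315.9 m

B, C, D, A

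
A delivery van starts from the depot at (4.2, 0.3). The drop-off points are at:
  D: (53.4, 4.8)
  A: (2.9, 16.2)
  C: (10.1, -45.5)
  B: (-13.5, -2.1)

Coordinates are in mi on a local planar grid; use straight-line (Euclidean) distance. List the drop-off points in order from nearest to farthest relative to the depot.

A, B, C, D

Distances from the depot:
A (2.9, 16.2): 16.0 mi
B (-13.5, -2.1): 17.9 mi
C (10.1, -45.5): 46.2 mi
D (53.4, 4.8): 49.4 mi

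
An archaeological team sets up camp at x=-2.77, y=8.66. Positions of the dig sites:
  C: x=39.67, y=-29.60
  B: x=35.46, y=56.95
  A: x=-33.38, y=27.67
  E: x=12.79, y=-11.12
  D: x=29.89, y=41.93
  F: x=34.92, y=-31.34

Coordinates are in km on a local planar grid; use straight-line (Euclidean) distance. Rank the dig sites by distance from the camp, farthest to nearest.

B, C, F, D, A, E

Distance from the camp at x=-2.77, y=8.66 to each:
B x=35.46, y=56.95: 61.6 km
C x=39.67, y=-29.60: 57.1 km
F x=34.92, y=-31.34: 55.0 km
D x=29.89, y=41.93: 46.6 km
A x=-33.38, y=27.67: 36.0 km
E x=12.79, y=-11.12: 25.2 km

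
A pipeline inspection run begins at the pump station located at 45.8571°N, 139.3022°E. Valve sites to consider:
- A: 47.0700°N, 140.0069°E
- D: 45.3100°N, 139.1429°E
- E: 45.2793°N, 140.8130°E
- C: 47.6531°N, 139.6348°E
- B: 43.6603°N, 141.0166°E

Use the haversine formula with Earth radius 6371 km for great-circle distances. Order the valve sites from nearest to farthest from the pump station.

Distances from the pump station:
D 45.3100°N, 139.1429°E: 62.1 km
E 45.2793°N, 140.8130°E: 134.0 km
A 47.0700°N, 140.0069°E: 145.3 km
C 47.6531°N, 139.6348°E: 201.3 km
B 43.6603°N, 141.0166°E: 279.3 km

D, E, A, C, B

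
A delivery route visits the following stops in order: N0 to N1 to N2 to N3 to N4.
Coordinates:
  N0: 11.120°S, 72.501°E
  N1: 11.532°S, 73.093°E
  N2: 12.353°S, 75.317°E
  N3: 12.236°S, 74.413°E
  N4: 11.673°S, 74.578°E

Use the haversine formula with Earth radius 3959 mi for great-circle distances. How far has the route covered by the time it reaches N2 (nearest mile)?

Leg distances:
N0→N1: 49.2 mi  (cumulative 49.2 mi)
N1→N2: 160.7 mi  (cumulative 209.9 mi)
Cumulative distance at N2 ≈ 210 mi.

210 mi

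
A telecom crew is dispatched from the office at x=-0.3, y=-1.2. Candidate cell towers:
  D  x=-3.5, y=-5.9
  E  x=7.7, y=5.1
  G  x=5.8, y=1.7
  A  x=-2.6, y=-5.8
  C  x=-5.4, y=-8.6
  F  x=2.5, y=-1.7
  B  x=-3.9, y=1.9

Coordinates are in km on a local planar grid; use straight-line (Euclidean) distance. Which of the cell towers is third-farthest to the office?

G

Distances from the office (x=-0.3, y=-1.2):
E: 10.2 km
C: 9.0 km
G: 6.8 km
D: 5.7 km
A: 5.1 km
B: 4.8 km
F: 2.8 km
The third-farthest is G at 6.8 km.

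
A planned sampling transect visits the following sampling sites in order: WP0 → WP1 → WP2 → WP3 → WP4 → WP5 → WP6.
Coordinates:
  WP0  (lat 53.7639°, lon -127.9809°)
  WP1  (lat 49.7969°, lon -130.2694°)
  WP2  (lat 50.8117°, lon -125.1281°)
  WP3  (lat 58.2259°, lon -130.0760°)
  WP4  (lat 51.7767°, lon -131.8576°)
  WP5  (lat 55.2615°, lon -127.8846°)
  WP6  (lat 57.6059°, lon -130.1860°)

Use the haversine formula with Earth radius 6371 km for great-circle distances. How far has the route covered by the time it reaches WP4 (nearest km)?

Leg distances:
WP0→WP1: 468.3 km  (cumulative 468.3 km)
WP1→WP2: 382.1 km  (cumulative 850.4 km)
WP2→WP3: 883.5 km  (cumulative 1733.9 km)
WP3→WP4: 726.0 km  (cumulative 2459.9 km)
Cumulative distance at WP4 ≈ 2460 km.

2460 km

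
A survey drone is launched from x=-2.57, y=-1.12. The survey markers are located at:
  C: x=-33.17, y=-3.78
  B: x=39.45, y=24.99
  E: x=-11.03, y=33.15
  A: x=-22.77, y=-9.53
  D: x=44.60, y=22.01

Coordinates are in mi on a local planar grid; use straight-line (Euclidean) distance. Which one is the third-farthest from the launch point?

E

Distances from the launch point (x=-2.57, y=-1.12):
D: 52.5 mi
B: 49.5 mi
E: 35.3 mi
C: 30.7 mi
A: 21.9 mi
The third-farthest is E at 35.3 mi.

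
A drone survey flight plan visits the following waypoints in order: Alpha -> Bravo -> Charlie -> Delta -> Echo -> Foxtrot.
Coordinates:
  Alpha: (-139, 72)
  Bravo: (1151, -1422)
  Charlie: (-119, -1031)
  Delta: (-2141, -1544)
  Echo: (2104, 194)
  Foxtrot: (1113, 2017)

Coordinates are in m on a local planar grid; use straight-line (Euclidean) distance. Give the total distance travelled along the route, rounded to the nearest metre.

12051 m

Leg distances:
Alpha→Bravo: 1973.9 m  (cumulative 1973.9 m)
Bravo→Charlie: 1328.8 m  (cumulative 3302.7 m)
Charlie→Delta: 2086.1 m  (cumulative 5388.8 m)
Delta→Echo: 4587.0 m  (cumulative 9975.8 m)
Echo→Foxtrot: 2074.9 m  (cumulative 12050.7 m)
Total route length ≈ 12051 m.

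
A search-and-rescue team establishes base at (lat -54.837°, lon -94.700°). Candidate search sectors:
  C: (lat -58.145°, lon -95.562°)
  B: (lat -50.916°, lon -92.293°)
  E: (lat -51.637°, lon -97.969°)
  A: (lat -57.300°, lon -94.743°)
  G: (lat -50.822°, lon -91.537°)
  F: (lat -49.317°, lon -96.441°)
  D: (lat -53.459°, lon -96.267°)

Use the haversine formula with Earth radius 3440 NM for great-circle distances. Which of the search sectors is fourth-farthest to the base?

E

Distances from the base ((lat -54.837°, lon -94.700°)):
F: 337.6 NM
G: 266.9 NM
B: 251.0 NM
E: 225.1 NM
C: 200.7 NM
A: 147.9 NM
D: 99.4 NM
The fourth-farthest is E at 225.1 NM.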